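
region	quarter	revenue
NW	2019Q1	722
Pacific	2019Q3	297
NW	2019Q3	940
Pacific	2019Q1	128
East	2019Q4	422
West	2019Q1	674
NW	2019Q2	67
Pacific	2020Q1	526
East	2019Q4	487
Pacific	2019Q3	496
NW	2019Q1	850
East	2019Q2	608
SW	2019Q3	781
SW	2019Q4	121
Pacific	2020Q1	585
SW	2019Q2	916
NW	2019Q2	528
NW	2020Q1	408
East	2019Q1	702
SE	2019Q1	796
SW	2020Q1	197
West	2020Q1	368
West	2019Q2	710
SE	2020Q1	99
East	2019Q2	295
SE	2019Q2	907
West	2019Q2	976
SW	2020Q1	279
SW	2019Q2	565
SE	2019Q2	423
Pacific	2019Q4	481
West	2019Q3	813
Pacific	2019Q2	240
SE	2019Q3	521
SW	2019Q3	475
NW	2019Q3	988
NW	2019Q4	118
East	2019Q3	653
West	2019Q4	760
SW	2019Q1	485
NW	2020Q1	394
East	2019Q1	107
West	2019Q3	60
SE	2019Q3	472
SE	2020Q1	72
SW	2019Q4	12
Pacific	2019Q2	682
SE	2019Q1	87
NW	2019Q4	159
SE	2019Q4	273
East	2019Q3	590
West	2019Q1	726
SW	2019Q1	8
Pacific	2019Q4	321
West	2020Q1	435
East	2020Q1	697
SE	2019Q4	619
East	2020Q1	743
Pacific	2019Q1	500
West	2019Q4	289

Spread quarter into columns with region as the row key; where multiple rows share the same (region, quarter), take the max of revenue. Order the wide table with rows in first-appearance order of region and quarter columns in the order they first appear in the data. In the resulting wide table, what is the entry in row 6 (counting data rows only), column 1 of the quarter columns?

With rows in first-appearance order of region, row 6 is region=SE. quarter columns in first-appearance order: 2019Q1, 2019Q3, 2019Q4, 2019Q2, 2020Q1; column 1 is 2019Q1.
Long rows with region=SE, quarter=2019Q1: max(796, 87) = 796.

796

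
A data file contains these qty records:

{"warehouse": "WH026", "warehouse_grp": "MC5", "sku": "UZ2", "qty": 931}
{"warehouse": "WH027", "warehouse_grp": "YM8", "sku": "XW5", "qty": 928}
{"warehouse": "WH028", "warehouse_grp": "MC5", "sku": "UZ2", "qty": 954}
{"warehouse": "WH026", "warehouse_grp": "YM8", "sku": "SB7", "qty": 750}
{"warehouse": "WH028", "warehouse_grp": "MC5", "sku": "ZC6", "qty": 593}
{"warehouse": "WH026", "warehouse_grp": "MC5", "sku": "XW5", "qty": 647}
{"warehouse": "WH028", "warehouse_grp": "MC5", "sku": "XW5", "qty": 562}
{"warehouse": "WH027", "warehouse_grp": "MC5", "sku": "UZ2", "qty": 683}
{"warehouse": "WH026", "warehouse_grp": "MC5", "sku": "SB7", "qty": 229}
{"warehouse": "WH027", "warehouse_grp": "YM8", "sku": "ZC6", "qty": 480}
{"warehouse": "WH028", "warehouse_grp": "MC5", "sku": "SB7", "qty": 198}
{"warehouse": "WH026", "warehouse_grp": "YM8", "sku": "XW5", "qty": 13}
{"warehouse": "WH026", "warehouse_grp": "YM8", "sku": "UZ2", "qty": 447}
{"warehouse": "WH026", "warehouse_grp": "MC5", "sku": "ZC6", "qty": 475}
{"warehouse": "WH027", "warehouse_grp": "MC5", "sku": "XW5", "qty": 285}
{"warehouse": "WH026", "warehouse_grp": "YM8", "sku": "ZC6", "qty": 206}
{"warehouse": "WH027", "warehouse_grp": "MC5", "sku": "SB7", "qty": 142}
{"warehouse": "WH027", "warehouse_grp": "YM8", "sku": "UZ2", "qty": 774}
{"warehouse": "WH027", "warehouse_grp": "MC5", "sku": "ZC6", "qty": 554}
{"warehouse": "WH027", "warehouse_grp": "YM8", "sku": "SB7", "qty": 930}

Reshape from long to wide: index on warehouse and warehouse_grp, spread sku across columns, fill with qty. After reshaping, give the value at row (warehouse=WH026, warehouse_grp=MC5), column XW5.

647

Wide layout: rows indexed by warehouse and warehouse_grp, columns are the 4 distinct sku values (UZ2, XW5, SB7, ZC6).
Cell (warehouse=WH026, warehouse_grp=MC5, sku=XW5) draws from the long row where warehouse=WH026, warehouse_grp=MC5 and sku=XW5, which has qty=647.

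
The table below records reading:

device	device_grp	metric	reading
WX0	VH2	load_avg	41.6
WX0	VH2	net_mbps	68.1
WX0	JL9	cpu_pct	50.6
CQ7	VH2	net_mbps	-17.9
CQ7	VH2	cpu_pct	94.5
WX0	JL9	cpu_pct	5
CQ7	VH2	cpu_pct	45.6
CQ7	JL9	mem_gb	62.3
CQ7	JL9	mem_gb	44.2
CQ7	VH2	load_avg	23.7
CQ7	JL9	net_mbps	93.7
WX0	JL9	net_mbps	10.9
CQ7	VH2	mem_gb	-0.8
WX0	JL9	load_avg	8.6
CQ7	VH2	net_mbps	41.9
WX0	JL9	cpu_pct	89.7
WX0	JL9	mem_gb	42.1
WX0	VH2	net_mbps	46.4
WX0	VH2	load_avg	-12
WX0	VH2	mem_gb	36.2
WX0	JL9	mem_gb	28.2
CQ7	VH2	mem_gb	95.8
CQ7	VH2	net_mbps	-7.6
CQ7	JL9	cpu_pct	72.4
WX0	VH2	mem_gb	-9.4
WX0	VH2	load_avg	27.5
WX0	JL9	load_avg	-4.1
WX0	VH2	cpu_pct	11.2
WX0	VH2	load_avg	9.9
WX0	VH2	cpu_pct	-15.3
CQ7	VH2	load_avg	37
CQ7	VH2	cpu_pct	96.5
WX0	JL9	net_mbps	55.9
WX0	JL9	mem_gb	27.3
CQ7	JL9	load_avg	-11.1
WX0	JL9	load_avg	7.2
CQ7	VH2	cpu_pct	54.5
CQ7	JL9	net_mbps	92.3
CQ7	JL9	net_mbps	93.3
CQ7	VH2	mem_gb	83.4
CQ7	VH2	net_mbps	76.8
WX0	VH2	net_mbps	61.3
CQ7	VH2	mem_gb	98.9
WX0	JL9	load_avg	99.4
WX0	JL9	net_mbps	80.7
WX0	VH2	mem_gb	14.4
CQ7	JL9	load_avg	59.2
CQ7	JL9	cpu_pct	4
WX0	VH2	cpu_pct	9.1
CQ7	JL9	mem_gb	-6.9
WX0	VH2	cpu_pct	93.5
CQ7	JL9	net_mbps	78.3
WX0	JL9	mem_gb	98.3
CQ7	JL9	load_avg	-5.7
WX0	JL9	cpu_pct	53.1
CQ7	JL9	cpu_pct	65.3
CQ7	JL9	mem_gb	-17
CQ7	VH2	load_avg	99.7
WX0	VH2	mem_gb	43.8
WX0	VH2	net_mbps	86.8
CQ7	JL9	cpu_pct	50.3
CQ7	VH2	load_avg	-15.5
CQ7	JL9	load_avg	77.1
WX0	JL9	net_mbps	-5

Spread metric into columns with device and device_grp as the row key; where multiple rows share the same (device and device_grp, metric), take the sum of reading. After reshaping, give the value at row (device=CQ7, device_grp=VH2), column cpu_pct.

291.1

Rows with device=CQ7, device_grp=VH2 and metric=cpu_pct: reading values are 94.5, 45.6, 96.5, 54.5.
94.5 + 45.6 + 96.5 + 54.5 = 291.1.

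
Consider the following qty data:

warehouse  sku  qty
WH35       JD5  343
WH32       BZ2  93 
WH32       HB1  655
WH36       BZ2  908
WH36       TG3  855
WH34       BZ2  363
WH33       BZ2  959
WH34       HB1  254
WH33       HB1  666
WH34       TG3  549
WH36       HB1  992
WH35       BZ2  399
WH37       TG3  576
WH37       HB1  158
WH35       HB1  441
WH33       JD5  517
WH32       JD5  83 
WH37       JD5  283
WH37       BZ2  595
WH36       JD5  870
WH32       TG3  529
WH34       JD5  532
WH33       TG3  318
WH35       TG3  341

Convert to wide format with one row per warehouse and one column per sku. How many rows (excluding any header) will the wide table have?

6 distinct warehouse values → 6 rows.

6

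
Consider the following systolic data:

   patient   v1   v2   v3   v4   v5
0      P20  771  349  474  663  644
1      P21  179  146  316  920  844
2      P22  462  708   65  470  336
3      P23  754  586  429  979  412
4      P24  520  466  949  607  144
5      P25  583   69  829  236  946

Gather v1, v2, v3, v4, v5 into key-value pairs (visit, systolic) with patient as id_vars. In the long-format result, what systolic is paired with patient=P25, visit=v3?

829

Unpivoting turns each (patient, wide-column) pair into one long row.
The wide cell at row P25, column v3 holds 829, so the long row (P25, v3) has systolic=829.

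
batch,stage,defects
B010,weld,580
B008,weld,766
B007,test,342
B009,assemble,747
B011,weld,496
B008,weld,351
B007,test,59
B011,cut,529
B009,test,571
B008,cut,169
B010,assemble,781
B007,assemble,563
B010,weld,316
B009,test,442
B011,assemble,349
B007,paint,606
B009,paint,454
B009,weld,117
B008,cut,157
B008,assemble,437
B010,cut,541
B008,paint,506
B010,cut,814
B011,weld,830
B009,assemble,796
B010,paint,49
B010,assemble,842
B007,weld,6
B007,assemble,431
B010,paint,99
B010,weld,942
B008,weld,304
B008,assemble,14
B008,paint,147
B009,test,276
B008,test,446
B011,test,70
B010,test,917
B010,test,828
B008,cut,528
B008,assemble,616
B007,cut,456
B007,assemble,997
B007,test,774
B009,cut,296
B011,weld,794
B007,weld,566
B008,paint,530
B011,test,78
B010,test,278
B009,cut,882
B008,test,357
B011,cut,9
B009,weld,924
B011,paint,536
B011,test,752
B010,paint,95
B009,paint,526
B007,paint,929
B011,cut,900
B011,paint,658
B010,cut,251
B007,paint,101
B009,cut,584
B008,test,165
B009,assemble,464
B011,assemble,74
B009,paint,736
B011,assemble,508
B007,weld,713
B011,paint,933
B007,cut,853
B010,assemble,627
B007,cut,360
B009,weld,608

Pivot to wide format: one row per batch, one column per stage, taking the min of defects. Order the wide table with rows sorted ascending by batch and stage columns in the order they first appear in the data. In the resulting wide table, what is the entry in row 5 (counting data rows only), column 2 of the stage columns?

70

With rows sorted ascending by batch, row 5 is batch=B011. stage columns in first-appearance order: weld, test, assemble, cut, paint; column 2 is test.
Long rows with batch=B011, stage=test: min(70, 78, 752) = 70.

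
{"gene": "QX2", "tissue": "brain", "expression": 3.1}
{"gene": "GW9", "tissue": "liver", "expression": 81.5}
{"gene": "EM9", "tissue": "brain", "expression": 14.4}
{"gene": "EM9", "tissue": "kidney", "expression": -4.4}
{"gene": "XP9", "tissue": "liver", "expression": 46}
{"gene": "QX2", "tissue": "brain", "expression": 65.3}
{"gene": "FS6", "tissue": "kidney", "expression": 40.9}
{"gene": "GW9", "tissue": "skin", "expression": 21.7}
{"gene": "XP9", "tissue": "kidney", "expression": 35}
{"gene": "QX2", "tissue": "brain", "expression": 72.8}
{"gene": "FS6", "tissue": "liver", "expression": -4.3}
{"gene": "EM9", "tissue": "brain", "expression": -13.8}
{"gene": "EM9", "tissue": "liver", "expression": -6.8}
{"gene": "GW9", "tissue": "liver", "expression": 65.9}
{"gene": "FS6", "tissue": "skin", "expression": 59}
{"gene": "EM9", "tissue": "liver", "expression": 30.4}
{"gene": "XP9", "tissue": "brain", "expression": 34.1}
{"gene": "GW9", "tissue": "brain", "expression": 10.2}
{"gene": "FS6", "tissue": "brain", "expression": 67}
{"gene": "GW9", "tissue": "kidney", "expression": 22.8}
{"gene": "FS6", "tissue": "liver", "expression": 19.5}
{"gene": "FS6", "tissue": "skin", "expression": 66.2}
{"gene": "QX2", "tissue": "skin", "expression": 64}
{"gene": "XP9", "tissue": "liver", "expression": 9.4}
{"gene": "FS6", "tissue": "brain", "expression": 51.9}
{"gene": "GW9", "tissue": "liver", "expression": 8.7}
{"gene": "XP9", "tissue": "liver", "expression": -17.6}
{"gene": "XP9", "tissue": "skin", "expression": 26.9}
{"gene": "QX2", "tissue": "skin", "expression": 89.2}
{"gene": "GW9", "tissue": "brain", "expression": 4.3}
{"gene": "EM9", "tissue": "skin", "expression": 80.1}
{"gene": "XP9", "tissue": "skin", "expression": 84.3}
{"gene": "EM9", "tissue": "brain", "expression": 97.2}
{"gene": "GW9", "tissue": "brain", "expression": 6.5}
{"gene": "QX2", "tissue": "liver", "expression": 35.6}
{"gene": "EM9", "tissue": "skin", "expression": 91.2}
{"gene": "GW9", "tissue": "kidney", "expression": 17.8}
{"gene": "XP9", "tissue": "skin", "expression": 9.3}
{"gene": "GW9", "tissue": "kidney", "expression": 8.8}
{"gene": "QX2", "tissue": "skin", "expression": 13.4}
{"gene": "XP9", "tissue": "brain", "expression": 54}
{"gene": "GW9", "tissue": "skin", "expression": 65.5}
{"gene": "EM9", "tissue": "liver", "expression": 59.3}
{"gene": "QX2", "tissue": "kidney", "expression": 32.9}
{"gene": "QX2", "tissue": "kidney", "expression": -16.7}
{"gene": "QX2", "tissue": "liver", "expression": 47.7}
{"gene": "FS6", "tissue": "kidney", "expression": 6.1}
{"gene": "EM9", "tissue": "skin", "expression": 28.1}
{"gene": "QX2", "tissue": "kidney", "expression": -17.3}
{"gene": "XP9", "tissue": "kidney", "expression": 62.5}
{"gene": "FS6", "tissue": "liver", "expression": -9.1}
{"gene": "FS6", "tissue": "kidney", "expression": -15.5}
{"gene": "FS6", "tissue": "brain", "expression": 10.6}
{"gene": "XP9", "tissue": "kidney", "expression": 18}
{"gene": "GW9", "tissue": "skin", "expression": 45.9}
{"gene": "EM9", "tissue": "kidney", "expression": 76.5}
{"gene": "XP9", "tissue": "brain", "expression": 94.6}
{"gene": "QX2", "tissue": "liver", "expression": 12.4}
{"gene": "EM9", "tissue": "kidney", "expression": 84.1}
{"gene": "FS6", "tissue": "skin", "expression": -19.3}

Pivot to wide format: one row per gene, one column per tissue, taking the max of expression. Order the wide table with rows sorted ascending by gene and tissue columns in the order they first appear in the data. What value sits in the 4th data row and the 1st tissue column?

72.8

With rows sorted ascending by gene, row 4 is gene=QX2. tissue columns in first-appearance order: brain, liver, kidney, skin; column 1 is brain.
Long rows with gene=QX2, tissue=brain: max(3.1, 65.3, 72.8) = 72.8.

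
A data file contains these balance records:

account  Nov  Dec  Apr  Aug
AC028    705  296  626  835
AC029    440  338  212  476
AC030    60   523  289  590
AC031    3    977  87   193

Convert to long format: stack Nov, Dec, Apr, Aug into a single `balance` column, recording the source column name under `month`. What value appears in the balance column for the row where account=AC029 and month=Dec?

Unpivoting turns each (account, wide-column) pair into one long row.
The wide cell at row AC029, column Dec holds 338, so the long row (AC029, Dec) has balance=338.

338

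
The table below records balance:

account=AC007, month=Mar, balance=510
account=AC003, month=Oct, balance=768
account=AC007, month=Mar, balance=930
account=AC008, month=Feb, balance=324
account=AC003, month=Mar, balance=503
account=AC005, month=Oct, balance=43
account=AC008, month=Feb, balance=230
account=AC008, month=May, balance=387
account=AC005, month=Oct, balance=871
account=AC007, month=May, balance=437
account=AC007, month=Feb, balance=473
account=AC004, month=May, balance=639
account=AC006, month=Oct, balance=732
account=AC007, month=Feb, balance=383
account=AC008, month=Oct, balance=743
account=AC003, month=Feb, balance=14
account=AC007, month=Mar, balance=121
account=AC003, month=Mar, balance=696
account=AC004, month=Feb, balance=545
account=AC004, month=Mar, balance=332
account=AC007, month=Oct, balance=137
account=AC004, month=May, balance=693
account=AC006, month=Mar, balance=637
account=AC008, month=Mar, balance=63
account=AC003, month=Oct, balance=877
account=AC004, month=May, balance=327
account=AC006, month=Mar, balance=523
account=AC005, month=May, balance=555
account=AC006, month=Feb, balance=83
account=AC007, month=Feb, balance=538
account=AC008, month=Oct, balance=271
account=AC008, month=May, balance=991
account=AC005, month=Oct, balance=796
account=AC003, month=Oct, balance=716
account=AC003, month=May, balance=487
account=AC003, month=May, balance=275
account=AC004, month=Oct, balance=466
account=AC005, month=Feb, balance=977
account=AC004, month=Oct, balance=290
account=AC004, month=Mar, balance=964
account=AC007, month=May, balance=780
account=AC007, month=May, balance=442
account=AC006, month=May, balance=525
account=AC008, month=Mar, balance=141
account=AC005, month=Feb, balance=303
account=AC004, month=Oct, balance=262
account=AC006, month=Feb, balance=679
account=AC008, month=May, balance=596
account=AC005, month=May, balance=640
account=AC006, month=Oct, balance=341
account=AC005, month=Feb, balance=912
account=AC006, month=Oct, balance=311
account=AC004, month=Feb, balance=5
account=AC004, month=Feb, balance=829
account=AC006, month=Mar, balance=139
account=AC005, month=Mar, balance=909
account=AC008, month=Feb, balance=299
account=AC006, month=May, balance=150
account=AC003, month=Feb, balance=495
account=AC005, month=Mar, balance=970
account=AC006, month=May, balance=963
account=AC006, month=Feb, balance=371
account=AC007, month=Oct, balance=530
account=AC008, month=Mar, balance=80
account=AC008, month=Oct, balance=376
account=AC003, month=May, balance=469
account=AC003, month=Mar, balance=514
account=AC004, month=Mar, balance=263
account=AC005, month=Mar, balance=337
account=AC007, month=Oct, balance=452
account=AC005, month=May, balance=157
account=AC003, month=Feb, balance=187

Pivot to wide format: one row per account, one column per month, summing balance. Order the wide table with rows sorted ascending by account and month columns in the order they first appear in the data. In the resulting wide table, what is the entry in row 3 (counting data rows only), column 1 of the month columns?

2216

With rows sorted ascending by account, row 3 is account=AC005. month columns in first-appearance order: Mar, Oct, Feb, May; column 1 is Mar.
Long rows with account=AC005, month=Mar: 909 + 970 + 337 = 2216.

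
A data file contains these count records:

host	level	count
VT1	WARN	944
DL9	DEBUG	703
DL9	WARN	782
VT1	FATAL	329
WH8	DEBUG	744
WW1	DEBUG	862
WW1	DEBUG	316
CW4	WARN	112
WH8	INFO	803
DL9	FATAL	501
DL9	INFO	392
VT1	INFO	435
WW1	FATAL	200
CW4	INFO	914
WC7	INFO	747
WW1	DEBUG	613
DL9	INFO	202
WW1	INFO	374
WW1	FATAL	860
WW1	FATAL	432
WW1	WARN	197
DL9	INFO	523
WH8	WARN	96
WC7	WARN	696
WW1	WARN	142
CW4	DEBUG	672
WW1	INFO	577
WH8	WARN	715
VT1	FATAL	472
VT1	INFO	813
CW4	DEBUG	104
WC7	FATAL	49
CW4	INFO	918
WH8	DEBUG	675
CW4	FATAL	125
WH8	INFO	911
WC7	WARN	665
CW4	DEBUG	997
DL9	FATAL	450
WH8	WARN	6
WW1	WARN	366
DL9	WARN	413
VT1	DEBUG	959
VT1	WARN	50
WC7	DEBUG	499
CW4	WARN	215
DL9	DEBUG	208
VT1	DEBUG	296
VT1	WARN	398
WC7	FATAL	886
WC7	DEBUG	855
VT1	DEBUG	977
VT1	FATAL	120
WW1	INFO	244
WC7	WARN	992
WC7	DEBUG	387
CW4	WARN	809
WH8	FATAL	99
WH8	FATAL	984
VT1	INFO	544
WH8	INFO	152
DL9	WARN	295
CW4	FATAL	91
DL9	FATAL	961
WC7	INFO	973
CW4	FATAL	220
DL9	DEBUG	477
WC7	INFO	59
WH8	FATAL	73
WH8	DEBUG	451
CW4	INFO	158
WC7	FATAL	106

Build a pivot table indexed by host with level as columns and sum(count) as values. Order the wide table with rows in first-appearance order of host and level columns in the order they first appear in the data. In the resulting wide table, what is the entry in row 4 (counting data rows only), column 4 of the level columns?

With rows in first-appearance order of host, row 4 is host=WW1. level columns in first-appearance order: WARN, DEBUG, FATAL, INFO; column 4 is INFO.
Long rows with host=WW1, level=INFO: 374 + 577 + 244 = 1195.

1195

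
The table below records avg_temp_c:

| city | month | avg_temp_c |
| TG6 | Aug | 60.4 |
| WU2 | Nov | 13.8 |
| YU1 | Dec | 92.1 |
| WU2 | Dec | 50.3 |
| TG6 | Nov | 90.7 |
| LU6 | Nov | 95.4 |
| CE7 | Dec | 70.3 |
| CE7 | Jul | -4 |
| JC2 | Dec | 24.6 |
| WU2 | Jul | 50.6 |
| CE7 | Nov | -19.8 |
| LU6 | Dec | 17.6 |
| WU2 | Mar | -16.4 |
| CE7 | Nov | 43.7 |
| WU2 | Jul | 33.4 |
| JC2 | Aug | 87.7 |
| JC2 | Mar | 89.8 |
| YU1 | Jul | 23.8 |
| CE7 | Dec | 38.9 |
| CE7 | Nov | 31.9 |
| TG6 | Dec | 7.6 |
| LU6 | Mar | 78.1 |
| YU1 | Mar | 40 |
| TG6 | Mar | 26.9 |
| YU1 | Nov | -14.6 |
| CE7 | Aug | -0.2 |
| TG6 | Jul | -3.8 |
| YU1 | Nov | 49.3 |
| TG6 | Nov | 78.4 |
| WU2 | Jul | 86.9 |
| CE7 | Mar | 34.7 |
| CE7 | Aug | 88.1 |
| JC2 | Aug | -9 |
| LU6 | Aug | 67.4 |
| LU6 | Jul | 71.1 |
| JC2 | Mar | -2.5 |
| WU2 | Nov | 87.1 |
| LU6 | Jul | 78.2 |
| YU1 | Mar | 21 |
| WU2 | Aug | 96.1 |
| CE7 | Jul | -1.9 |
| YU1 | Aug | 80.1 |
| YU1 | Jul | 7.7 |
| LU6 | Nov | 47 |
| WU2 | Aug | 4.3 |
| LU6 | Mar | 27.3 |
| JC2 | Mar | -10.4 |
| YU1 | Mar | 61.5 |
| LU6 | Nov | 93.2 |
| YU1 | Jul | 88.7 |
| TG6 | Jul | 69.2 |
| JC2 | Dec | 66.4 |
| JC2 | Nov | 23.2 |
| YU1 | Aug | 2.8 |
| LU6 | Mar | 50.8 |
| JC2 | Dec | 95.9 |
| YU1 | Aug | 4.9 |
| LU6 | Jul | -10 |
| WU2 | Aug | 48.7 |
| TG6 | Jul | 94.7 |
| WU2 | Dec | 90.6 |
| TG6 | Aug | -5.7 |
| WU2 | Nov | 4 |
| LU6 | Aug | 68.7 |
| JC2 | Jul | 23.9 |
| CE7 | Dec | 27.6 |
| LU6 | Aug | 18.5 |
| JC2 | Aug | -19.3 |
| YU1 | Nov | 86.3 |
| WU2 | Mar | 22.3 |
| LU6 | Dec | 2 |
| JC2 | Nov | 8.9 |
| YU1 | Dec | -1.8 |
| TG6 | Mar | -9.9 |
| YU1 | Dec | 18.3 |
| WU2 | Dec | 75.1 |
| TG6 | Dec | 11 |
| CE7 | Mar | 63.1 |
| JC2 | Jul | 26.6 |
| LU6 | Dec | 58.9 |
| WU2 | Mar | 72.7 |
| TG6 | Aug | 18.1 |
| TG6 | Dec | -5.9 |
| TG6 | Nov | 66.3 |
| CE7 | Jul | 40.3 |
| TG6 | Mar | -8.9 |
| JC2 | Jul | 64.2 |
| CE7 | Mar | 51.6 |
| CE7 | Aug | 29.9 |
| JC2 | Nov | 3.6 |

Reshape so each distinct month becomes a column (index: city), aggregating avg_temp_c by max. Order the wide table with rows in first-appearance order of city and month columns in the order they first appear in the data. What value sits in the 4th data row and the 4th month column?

With rows in first-appearance order of city, row 4 is city=LU6. month columns in first-appearance order: Aug, Nov, Dec, Jul, Mar; column 4 is Jul.
Long rows with city=LU6, month=Jul: max(71.1, 78.2, -10) = 78.2.

78.2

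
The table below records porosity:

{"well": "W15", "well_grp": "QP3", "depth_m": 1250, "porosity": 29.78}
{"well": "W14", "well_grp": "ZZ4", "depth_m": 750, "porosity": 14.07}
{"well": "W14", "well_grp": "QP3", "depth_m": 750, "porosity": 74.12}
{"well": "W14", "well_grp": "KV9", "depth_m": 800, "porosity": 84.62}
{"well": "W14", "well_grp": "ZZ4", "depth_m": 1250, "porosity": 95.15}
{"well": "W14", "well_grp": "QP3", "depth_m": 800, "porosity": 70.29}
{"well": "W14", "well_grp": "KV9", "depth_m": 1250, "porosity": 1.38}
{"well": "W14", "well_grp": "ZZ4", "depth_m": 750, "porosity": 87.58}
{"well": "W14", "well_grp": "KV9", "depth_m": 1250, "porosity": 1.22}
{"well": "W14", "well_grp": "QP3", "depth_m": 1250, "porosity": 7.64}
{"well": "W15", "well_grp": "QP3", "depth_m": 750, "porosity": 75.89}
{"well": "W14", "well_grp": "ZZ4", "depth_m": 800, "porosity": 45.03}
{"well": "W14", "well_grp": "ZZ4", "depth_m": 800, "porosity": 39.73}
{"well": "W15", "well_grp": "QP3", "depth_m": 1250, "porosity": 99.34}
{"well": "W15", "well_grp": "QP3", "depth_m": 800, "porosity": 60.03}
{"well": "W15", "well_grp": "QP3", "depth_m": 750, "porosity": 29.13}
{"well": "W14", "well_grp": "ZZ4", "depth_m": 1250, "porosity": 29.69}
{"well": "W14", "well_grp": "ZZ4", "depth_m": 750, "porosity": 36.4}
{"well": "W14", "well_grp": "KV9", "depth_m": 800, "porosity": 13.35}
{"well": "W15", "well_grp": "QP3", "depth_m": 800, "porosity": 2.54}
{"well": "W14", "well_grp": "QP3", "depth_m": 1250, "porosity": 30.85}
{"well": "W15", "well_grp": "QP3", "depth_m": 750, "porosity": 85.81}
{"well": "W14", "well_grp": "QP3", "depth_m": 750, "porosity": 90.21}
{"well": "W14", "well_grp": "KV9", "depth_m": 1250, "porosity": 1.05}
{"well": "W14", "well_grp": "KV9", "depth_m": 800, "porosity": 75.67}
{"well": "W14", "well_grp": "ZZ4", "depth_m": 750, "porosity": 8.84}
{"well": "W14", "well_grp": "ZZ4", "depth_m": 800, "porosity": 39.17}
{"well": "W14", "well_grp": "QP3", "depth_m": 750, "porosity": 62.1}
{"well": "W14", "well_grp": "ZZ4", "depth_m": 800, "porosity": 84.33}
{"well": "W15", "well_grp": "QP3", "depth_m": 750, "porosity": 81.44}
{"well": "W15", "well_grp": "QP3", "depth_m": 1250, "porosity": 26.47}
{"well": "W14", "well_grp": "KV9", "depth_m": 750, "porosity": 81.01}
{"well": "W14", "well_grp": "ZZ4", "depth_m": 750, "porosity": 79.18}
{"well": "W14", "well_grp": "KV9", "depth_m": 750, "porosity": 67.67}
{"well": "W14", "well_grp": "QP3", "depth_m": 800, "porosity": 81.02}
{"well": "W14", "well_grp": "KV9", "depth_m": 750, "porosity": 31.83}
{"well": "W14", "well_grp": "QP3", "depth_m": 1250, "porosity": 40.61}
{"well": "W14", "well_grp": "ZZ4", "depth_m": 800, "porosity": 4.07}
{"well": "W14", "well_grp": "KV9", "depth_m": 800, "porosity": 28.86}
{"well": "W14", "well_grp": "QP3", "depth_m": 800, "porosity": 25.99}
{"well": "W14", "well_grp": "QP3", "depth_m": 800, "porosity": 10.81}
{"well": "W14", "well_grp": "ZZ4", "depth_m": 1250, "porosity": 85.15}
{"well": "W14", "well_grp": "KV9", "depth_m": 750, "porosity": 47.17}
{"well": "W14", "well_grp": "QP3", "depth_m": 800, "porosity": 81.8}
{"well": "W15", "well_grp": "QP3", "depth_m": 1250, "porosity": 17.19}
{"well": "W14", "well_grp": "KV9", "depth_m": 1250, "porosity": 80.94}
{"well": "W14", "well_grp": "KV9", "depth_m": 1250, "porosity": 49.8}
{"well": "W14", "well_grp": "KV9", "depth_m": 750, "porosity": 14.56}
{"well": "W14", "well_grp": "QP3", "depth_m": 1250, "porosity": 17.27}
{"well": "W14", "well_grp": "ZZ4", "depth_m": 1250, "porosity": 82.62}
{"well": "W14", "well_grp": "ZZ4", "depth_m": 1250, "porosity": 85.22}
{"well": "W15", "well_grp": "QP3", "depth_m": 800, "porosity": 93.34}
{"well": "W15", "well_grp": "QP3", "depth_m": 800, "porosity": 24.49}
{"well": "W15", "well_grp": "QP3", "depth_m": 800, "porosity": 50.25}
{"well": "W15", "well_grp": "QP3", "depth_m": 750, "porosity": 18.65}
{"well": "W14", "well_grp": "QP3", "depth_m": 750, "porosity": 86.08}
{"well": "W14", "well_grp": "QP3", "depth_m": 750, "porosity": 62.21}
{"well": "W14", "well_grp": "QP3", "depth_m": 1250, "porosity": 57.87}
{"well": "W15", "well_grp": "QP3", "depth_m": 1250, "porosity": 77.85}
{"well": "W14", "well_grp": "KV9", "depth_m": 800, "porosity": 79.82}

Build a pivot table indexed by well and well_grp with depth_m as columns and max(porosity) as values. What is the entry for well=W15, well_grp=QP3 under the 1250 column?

99.34

Rows with well=W15, well_grp=QP3 and depth_m=1250: porosity values are 29.78, 99.34, 26.47, 17.19, 77.85.
max(29.78, 99.34, 26.47, 17.19, 77.85) = 99.34.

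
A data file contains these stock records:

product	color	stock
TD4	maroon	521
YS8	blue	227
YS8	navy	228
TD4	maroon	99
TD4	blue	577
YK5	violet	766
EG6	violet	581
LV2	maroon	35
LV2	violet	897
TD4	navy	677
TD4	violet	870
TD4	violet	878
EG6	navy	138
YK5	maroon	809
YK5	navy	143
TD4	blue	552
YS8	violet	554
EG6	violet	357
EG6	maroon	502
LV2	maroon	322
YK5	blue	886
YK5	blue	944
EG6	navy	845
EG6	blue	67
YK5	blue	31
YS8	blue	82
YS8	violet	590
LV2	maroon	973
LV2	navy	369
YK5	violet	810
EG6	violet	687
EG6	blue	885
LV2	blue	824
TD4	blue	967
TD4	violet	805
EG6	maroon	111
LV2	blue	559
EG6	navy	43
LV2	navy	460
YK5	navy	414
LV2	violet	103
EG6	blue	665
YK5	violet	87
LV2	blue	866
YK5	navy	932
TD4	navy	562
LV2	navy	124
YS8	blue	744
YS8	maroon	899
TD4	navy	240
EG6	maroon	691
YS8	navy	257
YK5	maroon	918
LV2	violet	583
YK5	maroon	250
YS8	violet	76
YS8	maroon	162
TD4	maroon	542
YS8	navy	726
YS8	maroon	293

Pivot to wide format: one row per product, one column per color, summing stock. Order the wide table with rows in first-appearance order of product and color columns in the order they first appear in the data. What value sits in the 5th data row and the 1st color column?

With rows in first-appearance order of product, row 5 is product=LV2. color columns in first-appearance order: maroon, blue, navy, violet; column 1 is maroon.
Long rows with product=LV2, color=maroon: 35 + 322 + 973 = 1330.

1330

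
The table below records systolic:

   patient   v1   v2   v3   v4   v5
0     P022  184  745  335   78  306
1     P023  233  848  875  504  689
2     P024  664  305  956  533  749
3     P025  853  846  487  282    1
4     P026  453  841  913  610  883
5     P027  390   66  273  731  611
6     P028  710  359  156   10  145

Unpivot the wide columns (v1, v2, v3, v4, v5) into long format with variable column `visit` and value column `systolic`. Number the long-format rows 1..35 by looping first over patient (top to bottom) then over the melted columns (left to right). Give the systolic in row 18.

35 rows total (7 × 5). Row 18: index ⌊(18-1)/5⌋ = 3 into patient → P025; (18-1) mod 5 = 2 into the melted columns → v3.
So row 18 is (P025, v3, 487); systolic = 487.

487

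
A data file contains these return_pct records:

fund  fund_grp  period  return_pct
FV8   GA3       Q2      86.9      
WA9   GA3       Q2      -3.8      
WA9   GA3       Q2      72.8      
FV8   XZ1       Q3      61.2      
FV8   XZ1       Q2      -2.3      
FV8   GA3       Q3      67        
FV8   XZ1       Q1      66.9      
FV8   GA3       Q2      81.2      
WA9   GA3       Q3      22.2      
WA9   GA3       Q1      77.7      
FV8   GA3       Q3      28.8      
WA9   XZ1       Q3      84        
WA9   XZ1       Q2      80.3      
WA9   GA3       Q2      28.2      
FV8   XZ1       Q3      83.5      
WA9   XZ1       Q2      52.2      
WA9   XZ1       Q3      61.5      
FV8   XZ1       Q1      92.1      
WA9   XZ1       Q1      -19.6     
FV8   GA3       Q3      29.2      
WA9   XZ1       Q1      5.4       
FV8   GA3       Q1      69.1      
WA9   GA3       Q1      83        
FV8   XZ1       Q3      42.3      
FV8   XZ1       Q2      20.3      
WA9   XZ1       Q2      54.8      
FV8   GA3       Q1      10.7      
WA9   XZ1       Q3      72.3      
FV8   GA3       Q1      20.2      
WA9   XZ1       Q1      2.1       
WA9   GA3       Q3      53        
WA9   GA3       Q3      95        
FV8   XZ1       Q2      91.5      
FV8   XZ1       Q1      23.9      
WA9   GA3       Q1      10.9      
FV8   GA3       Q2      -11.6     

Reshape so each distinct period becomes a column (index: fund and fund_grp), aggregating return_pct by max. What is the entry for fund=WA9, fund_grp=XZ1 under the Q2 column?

Rows with fund=WA9, fund_grp=XZ1 and period=Q2: return_pct values are 80.3, 52.2, 54.8.
max(80.3, 52.2, 54.8) = 80.3.

80.3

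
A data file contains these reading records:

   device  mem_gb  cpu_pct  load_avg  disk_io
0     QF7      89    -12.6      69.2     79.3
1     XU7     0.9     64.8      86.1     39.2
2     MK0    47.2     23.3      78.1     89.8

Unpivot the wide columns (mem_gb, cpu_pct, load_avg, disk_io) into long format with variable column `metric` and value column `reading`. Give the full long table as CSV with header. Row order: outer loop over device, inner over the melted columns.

Each (device, column) pair becomes one row: 3 × 4 = 12 rows.
For example, (QF7, mem_gb) → reading=89.

device,metric,reading
QF7,mem_gb,89
QF7,cpu_pct,-12.6
QF7,load_avg,69.2
QF7,disk_io,79.3
XU7,mem_gb,0.9
XU7,cpu_pct,64.8
XU7,load_avg,86.1
XU7,disk_io,39.2
MK0,mem_gb,47.2
MK0,cpu_pct,23.3
MK0,load_avg,78.1
MK0,disk_io,89.8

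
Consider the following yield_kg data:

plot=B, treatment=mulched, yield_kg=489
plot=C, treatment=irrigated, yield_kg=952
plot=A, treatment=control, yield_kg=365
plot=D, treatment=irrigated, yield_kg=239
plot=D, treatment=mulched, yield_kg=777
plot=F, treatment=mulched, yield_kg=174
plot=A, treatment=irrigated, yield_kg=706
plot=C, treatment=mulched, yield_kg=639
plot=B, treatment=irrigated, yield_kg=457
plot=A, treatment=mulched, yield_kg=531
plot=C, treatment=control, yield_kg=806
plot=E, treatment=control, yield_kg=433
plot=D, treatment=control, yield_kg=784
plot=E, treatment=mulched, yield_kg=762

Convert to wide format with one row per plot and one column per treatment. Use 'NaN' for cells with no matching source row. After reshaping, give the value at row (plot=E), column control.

433

The long row with plot=E, treatment=control has yield_kg=433.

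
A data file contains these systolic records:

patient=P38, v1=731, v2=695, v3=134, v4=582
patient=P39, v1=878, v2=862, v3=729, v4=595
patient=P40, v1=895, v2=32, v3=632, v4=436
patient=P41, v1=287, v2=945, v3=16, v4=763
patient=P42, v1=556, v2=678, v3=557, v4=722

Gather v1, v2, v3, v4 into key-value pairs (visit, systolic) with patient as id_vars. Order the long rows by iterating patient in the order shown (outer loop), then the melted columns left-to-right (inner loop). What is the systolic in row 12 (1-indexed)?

20 rows total (5 × 4). Row 12: index ⌊(12-1)/4⌋ = 2 into patient → P40; (12-1) mod 4 = 3 into the melted columns → v4.
So row 12 is (P40, v4, 436); systolic = 436.

436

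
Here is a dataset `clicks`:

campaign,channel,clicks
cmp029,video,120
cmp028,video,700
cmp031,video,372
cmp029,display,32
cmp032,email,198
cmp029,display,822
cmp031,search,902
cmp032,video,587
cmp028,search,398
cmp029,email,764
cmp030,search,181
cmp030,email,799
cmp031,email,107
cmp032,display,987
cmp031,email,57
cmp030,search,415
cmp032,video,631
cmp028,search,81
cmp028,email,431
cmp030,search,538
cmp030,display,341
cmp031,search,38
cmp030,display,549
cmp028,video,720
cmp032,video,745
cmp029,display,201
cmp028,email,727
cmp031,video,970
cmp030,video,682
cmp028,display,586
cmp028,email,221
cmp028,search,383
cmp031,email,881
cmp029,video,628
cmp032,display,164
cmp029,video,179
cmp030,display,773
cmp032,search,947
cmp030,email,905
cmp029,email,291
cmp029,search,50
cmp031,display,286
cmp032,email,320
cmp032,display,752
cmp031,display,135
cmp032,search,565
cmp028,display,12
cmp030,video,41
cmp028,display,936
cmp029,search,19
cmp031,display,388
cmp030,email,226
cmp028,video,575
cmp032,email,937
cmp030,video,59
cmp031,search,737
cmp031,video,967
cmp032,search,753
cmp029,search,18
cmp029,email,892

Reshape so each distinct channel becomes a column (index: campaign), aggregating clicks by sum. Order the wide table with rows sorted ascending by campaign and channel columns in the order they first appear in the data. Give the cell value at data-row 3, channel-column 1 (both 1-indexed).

With rows sorted ascending by campaign, row 3 is campaign=cmp030. channel columns in first-appearance order: video, display, email, search; column 1 is video.
Long rows with campaign=cmp030, channel=video: 682 + 41 + 59 = 782.

782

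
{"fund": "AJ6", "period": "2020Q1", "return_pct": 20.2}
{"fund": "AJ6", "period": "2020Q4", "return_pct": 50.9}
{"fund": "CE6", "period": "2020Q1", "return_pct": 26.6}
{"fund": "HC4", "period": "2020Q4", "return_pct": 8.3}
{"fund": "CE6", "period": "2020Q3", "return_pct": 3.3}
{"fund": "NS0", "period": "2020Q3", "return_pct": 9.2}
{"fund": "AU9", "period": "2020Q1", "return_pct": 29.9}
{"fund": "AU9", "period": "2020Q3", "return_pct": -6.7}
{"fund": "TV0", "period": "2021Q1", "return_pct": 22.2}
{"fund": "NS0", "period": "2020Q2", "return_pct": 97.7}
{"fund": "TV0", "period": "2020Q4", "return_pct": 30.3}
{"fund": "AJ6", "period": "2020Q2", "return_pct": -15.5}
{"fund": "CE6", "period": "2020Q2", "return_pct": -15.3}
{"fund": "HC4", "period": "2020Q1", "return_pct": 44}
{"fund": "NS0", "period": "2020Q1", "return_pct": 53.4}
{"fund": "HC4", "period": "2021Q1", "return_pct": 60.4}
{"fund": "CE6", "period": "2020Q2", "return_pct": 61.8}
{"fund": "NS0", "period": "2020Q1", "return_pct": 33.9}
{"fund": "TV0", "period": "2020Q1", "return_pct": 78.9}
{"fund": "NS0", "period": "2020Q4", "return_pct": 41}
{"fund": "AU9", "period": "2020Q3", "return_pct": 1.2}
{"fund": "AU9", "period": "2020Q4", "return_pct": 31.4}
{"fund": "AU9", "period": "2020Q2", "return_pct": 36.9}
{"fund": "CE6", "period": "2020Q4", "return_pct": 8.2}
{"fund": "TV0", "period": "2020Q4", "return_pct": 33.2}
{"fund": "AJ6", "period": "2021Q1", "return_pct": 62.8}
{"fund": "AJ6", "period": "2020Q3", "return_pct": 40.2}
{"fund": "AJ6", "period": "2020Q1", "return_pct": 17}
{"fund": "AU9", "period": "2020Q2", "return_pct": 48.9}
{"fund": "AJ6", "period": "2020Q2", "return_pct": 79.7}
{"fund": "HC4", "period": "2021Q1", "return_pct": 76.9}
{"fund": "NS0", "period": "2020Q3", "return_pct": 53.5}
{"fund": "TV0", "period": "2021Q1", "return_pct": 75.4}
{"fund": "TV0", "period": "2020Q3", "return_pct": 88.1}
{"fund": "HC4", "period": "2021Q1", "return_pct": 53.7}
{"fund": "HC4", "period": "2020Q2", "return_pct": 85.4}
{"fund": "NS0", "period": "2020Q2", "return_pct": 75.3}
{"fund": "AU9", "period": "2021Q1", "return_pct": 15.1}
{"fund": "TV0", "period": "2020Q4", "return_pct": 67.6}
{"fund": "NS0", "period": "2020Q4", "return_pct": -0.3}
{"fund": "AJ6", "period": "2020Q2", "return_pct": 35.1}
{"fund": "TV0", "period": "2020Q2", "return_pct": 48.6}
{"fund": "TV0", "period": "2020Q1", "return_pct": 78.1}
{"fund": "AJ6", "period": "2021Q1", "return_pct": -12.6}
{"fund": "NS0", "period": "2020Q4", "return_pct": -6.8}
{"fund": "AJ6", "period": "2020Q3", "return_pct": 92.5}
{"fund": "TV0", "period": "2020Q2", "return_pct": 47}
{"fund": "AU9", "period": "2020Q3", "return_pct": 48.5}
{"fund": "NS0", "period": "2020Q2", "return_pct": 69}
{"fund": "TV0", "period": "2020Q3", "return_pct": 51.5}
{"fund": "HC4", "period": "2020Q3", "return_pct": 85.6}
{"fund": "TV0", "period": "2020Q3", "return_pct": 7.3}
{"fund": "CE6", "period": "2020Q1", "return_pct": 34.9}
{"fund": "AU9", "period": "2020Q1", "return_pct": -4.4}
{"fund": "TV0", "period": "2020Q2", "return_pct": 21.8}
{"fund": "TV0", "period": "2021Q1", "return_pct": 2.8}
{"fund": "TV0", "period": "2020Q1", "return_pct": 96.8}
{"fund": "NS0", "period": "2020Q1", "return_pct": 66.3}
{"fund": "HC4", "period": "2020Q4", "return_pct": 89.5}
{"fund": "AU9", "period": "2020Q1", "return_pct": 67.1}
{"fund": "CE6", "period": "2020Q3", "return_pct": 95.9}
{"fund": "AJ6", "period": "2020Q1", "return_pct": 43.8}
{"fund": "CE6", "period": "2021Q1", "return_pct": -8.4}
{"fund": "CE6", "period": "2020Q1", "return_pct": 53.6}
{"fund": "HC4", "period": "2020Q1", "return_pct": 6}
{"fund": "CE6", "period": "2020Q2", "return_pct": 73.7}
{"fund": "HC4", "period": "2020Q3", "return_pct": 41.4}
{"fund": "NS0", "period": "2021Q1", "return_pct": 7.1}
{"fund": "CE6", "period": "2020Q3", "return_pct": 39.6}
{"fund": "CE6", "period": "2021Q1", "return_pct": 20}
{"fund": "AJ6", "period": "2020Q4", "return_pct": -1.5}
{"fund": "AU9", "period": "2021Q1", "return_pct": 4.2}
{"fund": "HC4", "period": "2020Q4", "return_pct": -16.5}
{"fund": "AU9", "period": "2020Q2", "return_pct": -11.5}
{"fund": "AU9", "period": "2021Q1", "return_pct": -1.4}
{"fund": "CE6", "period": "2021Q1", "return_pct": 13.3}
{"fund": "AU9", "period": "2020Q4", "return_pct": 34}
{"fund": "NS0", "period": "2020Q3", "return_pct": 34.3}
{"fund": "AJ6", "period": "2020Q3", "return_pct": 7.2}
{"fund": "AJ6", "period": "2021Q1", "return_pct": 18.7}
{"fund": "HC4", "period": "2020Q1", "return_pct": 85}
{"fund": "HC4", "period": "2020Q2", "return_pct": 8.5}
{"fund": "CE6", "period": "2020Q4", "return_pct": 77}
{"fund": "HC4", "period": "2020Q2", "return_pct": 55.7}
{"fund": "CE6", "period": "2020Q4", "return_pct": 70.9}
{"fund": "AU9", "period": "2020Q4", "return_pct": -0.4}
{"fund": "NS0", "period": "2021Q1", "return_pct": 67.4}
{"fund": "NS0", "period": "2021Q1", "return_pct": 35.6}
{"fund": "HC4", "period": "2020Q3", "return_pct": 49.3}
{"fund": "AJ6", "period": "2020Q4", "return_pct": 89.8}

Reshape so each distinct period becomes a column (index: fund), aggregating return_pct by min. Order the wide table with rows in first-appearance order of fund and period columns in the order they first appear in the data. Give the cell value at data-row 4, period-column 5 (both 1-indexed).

69

With rows in first-appearance order of fund, row 4 is fund=NS0. period columns in first-appearance order: 2020Q1, 2020Q4, 2020Q3, 2021Q1, 2020Q2; column 5 is 2020Q2.
Long rows with fund=NS0, period=2020Q2: min(97.7, 75.3, 69) = 69.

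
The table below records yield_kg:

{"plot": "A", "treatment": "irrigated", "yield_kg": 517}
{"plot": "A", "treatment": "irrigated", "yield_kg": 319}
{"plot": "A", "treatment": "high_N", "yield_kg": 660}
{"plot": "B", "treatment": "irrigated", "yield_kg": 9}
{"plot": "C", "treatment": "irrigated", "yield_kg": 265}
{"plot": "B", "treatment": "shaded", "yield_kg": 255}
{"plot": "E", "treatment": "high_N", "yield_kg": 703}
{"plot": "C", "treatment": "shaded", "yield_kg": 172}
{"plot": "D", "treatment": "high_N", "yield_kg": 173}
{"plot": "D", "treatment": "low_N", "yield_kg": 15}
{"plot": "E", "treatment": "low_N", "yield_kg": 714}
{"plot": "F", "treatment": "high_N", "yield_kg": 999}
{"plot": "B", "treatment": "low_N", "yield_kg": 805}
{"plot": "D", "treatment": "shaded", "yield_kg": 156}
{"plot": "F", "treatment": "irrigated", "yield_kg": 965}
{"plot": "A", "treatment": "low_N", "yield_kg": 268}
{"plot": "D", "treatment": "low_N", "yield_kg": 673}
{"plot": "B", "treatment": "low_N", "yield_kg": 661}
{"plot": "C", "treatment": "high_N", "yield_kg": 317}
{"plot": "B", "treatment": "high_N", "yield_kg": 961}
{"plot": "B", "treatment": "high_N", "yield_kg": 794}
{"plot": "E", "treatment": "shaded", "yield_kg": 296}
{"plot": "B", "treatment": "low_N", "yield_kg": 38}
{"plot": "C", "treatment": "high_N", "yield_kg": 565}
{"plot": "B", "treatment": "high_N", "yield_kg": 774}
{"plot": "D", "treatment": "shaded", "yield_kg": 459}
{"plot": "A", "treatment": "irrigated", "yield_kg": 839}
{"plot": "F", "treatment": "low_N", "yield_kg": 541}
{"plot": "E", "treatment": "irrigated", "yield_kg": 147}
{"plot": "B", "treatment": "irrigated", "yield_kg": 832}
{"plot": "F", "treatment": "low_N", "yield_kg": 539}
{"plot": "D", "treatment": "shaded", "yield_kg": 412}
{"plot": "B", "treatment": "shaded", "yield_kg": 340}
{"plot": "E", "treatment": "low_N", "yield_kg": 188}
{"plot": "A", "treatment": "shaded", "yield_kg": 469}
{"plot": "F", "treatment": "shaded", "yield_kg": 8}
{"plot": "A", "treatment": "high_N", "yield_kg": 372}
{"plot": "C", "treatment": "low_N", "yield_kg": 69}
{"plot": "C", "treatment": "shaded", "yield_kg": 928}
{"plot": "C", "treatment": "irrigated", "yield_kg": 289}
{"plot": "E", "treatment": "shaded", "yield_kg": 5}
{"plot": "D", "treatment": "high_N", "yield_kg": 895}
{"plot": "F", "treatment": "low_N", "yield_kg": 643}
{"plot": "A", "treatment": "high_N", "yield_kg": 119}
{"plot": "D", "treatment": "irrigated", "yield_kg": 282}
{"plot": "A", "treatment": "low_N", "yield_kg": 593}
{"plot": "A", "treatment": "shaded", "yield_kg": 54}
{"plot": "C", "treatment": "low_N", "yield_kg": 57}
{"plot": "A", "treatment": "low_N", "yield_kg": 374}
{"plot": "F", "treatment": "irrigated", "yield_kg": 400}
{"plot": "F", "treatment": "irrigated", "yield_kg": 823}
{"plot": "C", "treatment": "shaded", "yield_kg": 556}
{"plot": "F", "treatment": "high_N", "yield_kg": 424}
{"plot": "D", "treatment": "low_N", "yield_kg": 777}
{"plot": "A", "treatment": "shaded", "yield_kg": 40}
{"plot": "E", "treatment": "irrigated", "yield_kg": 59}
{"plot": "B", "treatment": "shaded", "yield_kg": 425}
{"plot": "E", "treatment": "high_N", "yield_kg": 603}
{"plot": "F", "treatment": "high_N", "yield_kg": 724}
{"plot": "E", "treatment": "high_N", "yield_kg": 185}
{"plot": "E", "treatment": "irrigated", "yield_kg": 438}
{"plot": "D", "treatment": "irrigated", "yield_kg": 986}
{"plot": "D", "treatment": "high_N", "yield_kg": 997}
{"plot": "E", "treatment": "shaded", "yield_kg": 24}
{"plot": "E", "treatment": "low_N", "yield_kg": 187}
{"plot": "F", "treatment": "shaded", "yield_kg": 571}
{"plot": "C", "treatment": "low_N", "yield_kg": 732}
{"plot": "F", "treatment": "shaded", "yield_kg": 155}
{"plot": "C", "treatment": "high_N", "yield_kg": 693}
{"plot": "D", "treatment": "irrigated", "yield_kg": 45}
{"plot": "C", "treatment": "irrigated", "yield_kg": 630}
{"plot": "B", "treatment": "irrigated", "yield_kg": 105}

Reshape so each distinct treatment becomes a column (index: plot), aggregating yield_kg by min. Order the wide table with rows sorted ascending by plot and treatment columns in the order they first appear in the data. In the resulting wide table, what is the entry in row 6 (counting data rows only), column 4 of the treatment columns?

539

With rows sorted ascending by plot, row 6 is plot=F. treatment columns in first-appearance order: irrigated, high_N, shaded, low_N; column 4 is low_N.
Long rows with plot=F, treatment=low_N: min(541, 539, 643) = 539.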